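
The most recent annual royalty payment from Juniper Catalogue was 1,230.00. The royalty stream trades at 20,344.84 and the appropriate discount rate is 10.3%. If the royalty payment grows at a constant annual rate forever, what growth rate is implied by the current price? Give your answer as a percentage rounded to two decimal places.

4.01%

P = D₀(1+g)/(r−g) ⇒ P(r−g) = D₀(1+g) ⇒ g(P+D₀) = P·r − D₀
g = (P·r − D₀)/(P + D₀) = (20,344.84×0.103 − 1,230.00) / (20,344.84 + 1,230.00) = 0.040117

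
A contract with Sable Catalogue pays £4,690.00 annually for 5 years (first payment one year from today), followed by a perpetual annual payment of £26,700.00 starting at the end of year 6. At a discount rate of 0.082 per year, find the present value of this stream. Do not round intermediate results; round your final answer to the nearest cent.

£238191.50

PV of 5-year annuity: £4,690.00 × [1 − (1+0.082)^−5] / 0.082 = 18627.51554
Perpetuity value at year 5: £26,700.00 / 0.082 = 325609.75610
PV of perpetuity: 325609.75610 / (1+0.082)^5 = 219563.98534
Total PV = 18627.51554 + 219563.98534 = 238191.50088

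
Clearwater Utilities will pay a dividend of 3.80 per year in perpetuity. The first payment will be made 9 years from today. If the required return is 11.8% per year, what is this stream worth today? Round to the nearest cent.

13.19

Value at end of year 8: C / r = 3.80 / 0.118 = 32.2034
Discount to today: PV = 32.2034 / (1 + 0.118)^8 = 32.2034 / 2.440813 = 13.19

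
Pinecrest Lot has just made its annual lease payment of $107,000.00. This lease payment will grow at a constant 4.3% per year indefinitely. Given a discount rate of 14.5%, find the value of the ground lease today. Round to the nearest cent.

D₁ = D₀ × (1 + g) = $107,000.00 × 1.043 = $111,601.0000
Growing perpetuity: P = D₁ / (r − g) = $111,601.0000 / (0.145 − 0.043) = $1,094,127.45

$1094127.45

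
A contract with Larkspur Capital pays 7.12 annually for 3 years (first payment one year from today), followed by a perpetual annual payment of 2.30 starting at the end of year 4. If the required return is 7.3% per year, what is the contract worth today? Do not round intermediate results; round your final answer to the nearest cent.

44.09

PV of 3-year annuity: 7.12 × [1 − (1+0.073)^−3] / 0.073 = 18.58319
Perpetuity value at year 3: 2.30 / 0.073 = 31.50685
PV of perpetuity: 31.50685 / (1+0.073)^3 = 25.50385
Total PV = 18.58319 + 25.50385 = 44.08704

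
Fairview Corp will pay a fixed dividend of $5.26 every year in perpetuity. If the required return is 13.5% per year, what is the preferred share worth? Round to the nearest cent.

Level perpetuity: PV = C / r = $5.26 / 0.135 = $38.96

$38.96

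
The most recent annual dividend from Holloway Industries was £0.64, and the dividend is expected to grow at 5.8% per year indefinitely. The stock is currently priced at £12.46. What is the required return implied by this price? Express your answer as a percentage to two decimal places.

D₁ = £0.64 × 1.058 = £0.6771
P = D₁/(r − g) ⇒ r = D₁/P + g = £0.6771/£12.46 + 0.058 = 0.054343 + 0.058 = 0.112343

11.23%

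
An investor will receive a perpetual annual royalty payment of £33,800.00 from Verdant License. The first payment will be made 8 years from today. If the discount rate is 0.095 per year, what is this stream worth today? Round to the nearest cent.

£188492.58

Value at end of year 7: C / r = £33,800.00 / 0.095 = £355,789.4737
Discount to today: PV = £355,789.4737 / (1 + 0.095)^7 = £355,789.4737 / 1.887552 = £188,492.58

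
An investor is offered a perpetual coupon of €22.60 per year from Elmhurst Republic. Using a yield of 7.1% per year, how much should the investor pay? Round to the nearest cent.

€318.31

Level perpetuity: PV = C / r = €22.60 / 0.071 = €318.31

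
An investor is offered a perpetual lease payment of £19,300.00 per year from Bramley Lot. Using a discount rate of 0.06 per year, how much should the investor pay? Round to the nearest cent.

£321666.67

Level perpetuity: PV = C / r = £19,300.00 / 0.06 = £321,666.67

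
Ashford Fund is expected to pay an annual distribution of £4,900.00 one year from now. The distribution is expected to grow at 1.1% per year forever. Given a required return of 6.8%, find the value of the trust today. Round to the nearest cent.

£85964.91

Growing perpetuity: P = D₁ / (r − g) = £4,900.0000 / (0.068 − 0.011) = £85,964.91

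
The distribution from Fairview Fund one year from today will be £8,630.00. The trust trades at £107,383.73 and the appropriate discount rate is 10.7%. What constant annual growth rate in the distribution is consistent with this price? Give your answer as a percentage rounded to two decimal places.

2.66%

P = D₁/(r−g) ⇒ g = r − D₁/P = 0.107 − £8,630.00/£107,383.73 = 0.026634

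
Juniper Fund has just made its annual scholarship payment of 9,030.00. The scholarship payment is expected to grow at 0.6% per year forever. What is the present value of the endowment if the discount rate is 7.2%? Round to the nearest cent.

D₁ = D₀ × (1 + g) = 9,030.00 × 1.006 = 9,084.1800
Growing perpetuity: P = D₁ / (r − g) = 9,084.1800 / (0.072 − 0.006) = 137,639.09

137639.09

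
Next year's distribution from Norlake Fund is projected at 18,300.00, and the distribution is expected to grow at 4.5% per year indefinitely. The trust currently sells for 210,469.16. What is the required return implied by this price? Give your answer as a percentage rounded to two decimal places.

13.19%

P = D₁/(r − g) ⇒ r = D₁/P + g = 18,300.0000/210,469.16 + 0.045 = 0.086949 + 0.045 = 0.131949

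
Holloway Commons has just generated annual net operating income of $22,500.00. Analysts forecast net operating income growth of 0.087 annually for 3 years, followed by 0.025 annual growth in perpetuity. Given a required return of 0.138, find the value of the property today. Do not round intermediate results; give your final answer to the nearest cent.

$239493.35

D_1 = 24457.50000
D_2 = 26585.30250
D_3 = 28898.22382
Terminal value at year 3: TV = D_3×(1+g_2)/(r−g_2) = 29620.67941/0.113 = 262129.90631
P_0 = D_1/(1+r)^1 + D_2/(1+r)^2 + D_3/(1+r)^3 + TV/(1+r)^3
    = 21491.65202 + 20528.49363 + 19608.49962 + 177864.70898 = 239493.35425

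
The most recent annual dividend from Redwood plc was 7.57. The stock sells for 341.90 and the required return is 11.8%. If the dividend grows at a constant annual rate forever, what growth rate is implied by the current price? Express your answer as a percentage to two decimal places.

9.38%

P = D₀(1+g)/(r−g) ⇒ P(r−g) = D₀(1+g) ⇒ g(P+D₀) = P·r − D₀
g = (P·r − D₀)/(P + D₀) = (341.90×0.118 − 7.57) / (341.90 + 7.57) = 0.093783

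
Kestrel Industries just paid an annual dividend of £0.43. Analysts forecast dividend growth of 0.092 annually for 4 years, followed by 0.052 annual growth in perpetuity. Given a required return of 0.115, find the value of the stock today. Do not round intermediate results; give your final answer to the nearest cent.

D_1 = 0.46956
D_2 = 0.51276
D_3 = 0.55993
D_4 = 0.61145
Terminal value at year 4: TV = D_4×(1+g_2)/(r−g_2) = 0.64324/0.063 = 10.21020
P_0 = D_1/(1+r)^1 + D_2/(1+r)^2 + D_3/(1+r)^3 + D_4/(1+r)^4 + TV/(1+r)^4
    = 0.42113 + 0.41244 + 0.40394 + 0.39560 + 6.60594 = 8.23905

£8.24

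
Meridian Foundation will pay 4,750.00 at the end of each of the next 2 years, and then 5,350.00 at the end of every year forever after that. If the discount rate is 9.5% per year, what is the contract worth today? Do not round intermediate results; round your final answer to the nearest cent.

PV of 2-year annuity: 4,750.00 × [1 − (1+0.095)^−2] / 0.095 = 8299.45164
Perpetuity value at year 2: 5,350.00 / 0.095 = 56315.78947
PV of perpetuity: 56315.78947 / (1+0.095)^2 = 46967.98605
Total PV = 8299.45164 + 46967.98605 = 55267.43769

55267.44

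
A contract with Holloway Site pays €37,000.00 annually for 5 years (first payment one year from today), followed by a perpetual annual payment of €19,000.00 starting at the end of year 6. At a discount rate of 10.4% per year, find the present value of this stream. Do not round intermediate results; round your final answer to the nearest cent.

PV of 5-year annuity: €37,000.00 × [1 − (1+0.104)^−5] / 0.104 = 138837.53169
Perpetuity value at year 5: €19,000.00 / 0.104 = 182692.30769
PV of perpetuity: 182692.30769 / (1+0.104)^5 = 111397.35899
Total PV = 138837.53169 + 111397.35899 = 250234.89068

€250234.89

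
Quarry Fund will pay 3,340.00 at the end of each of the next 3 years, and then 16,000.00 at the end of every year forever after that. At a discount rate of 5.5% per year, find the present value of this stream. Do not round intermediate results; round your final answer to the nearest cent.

256753.25

PV of 3-year annuity: 3,340.00 × [1 − (1+0.055)^−3] / 0.055 = 9011.09748
Perpetuity value at year 3: 16,000.00 / 0.055 = 290909.09091
PV of perpetuity: 290909.09091 / (1+0.055)^3 = 247742.15685
Total PV = 9011.09748 + 247742.15685 = 256753.25434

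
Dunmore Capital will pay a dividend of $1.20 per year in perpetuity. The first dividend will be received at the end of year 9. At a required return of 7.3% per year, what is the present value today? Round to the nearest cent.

$9.36

Value at end of year 8: C / r = $1.20 / 0.073 = $16.4384
Discount to today: PV = $16.4384 / (1 + 0.073)^8 = $16.4384 / 1.757105 = $9.36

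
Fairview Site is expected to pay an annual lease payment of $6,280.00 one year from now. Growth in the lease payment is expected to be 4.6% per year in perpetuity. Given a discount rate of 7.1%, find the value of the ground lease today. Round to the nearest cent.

Growing perpetuity: P = D₁ / (r − g) = $6,280.0000 / (0.071 − 0.046) = $251,200.00

$251200.00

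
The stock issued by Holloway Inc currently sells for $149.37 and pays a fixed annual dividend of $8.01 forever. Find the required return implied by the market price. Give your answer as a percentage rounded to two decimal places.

P = C/r ⇒ r = C/P = $8.01/$149.37 = 0.053625

5.36%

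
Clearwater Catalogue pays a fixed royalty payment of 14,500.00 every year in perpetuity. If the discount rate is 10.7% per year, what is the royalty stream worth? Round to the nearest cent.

Level perpetuity: PV = C / r = 14,500.00 / 0.107 = 135,514.02

135514.02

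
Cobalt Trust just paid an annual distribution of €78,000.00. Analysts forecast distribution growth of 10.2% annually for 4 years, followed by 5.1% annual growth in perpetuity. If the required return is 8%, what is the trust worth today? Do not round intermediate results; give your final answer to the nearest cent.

€3392511.60

D_1 = 85956.00000
D_2 = 94723.51200
D_3 = 104385.31022
D_4 = 115032.61187
Terminal value at year 4: TV = D_4×(1+g_2)/(r−g_2) = 120899.27507/0.029 = 4168940.51973
P_0 = D_1/(1+r)^1 + D_2/(1+r)^2 + D_3/(1+r)^3 + D_4/(1+r)^4 + TV/(1+r)^4
    = 79588.88889 + 81210.14403 + 82864.42474 + 84552.40377 + 3064295.73653 = 3392511.59797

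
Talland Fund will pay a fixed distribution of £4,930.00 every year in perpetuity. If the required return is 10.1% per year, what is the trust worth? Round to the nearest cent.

£48811.88

Level perpetuity: PV = C / r = £4,930.00 / 0.101 = £48,811.88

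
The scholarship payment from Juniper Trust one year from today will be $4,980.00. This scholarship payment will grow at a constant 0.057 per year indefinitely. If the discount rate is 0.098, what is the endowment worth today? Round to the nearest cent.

$121463.41

Growing perpetuity: P = D₁ / (r − g) = $4,980.0000 / (0.098 − 0.057) = $121,463.41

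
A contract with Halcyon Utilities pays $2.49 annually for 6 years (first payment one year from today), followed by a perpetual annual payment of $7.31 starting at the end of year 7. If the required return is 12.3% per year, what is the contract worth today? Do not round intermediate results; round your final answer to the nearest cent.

PV of 6-year annuity: $2.49 × [1 − (1+0.123)^−6] / 0.123 = 10.15101
Perpetuity value at year 6: $7.31 / 0.123 = 59.43089
PV of perpetuity: 59.43089 / (1+0.123)^6 = 29.63014
Total PV = 10.15101 + 29.63014 = 39.78115

$39.78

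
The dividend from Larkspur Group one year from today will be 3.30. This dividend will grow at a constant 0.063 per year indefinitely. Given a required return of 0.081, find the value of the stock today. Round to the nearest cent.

183.33

Growing perpetuity: P = D₁ / (r − g) = 3.3000 / (0.081 − 0.063) = 183.33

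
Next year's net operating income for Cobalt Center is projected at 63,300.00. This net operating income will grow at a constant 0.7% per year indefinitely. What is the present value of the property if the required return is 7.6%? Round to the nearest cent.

Growing perpetuity: P = D₁ / (r − g) = 63,300.0000 / (0.076 − 0.007) = 917,391.30

917391.30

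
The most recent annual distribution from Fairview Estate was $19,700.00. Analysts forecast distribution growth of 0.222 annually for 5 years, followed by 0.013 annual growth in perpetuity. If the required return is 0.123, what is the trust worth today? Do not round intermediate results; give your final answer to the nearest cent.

D_1 = 24073.40000
D_2 = 29417.69480
D_3 = 35948.42305
D_4 = 43928.97296
D_5 = 53681.20496
Terminal value at year 5: TV = D_5×(1+g_2)/(r−g_2) = 54379.06062/0.11 = 494355.09658
P_0 = D_1/(1+r)^1 + D_2/(1+r)^2 + D_3/(1+r)^3 + D_4/(1+r)^4 + D_5/(1+r)^5 + TV/(1+r)^5
    = 21436.68744 + 23326.47556 + 25382.86121 + 27620.53108 + 30055.46658 + 276783.52409 = 404605.54596

$404605.55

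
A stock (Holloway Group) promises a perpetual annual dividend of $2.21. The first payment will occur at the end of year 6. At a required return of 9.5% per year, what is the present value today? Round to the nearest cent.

Value at end of year 5: C / r = $2.21 / 0.095 = $23.2632
Discount to today: PV = $23.2632 / (1 + 0.095)^5 = $23.2632 / 1.574239 = $14.78

$14.78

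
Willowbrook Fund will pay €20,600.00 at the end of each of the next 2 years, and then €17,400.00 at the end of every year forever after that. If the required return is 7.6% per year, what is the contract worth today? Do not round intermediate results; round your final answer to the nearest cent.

PV of 2-year annuity: €20,600.00 × [1 − (1+0.076)^−2] / 0.076 = 36937.71507
Perpetuity value at year 2: €17,400.00 / 0.076 = 228947.36842
PV of perpetuity: 228947.36842 / (1+0.076)^2 = 197747.55084
Total PV = 36937.71507 + 197747.55084 = 234685.26591

€234685.27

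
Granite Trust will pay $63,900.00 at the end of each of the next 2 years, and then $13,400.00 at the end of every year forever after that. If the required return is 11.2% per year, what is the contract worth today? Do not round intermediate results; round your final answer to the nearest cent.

PV of 2-year annuity: $63,900.00 × [1 − (1+0.112)^−2] / 0.112 = 109140.31365
Perpetuity value at year 2: $13,400.00 / 0.112 = 119642.85714
PV of perpetuity: 119642.85714 / (1+0.112)^2 = 96755.84301
Total PV = 109140.31365 + 96755.84301 = 205896.15666

$205896.16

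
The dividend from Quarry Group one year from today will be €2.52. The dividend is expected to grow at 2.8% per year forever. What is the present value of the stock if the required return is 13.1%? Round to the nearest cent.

Growing perpetuity: P = D₁ / (r − g) = €2.5200 / (0.131 − 0.028) = €24.47

€24.47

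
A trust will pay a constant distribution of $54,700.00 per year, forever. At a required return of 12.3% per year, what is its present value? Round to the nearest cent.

$444715.45

Level perpetuity: PV = C / r = $54,700.00 / 0.123 = $444,715.45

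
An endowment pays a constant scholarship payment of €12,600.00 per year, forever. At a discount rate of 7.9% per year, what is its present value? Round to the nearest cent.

€159493.67

Level perpetuity: PV = C / r = €12,600.00 / 0.079 = €159,493.67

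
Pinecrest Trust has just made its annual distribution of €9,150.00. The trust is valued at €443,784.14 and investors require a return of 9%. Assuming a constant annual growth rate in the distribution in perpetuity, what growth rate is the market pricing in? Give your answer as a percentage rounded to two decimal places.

P = D₀(1+g)/(r−g) ⇒ P(r−g) = D₀(1+g) ⇒ g(P+D₀) = P·r − D₀
g = (P·r − D₀)/(P + D₀) = (€443,784.14×0.09 − €9,150.00) / (€443,784.14 + €9,150.00) = 0.067980

6.80%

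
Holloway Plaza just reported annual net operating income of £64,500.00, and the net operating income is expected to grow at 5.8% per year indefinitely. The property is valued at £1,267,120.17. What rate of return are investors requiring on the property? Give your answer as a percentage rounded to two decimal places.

D₁ = £64,500.00 × 1.058 = £68,241.0000
P = D₁/(r − g) ⇒ r = D₁/P + g = £68,241.0000/£1,267,120.17 + 0.058 = 0.053855 + 0.058 = 0.111855

11.19%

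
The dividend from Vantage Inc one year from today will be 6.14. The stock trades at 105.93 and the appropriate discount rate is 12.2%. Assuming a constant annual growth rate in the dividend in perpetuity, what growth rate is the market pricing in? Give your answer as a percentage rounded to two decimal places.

6.40%

P = D₁/(r−g) ⇒ g = r − D₁/P = 0.122 − 6.14/105.93 = 0.064037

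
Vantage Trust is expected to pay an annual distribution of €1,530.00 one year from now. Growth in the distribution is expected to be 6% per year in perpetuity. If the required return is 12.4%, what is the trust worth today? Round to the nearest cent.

€23906.25

Growing perpetuity: P = D₁ / (r − g) = €1,530.0000 / (0.124 − 0.06) = €23,906.25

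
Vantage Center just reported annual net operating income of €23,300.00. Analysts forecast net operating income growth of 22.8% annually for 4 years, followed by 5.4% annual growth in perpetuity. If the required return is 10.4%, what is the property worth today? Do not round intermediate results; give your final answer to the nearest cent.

D_1 = 28612.40000
D_2 = 35136.02720
D_3 = 43147.04140
D_4 = 52984.56684
Terminal value at year 4: TV = D_4×(1+g_2)/(r−g_2) = 55845.73345/0.05 = 1116914.66901
P_0 = D_1/(1+r)^1 + D_2/(1+r)^2 + D_3/(1+r)^3 + D_4/(1+r)^4 + TV/(1+r)^4
    = 25917.02899 + 28827.99963 + 32065.92713 + 35667.53488 + 751871.63536 = 874350.12599

€874350.13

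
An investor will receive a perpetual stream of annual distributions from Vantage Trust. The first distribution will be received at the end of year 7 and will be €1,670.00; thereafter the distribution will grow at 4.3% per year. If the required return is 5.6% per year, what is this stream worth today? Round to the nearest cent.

€92638.09

Value at end of year 6: C₁ / (r − g) = €1,670.00 / (0.056 − 0.043) = €128,461.5385
Discount to today: PV = €128,461.5385 / (1 + 0.056)^6 = €128,461.5385 / 1.386703 = €92,638.09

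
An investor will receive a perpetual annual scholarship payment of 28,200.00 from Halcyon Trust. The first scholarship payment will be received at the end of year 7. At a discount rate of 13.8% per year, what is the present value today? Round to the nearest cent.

94084.15

Value at end of year 6: C / r = 28,200.00 / 0.138 = 204,347.8261
Discount to today: PV = 204,347.8261 / (1 + 0.138)^6 = 204,347.8261 / 2.171969 = 94,084.15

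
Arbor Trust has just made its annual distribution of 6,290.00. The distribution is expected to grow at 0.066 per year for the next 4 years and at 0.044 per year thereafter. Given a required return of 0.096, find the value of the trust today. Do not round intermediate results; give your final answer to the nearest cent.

136499.33

D_1 = 6705.14000
D_2 = 7147.67924
D_3 = 7619.42607
D_4 = 8122.30819
Terminal value at year 4: TV = D_4×(1+g_2)/(r−g_2) = 8479.68975/0.052 = 163070.95675
P_0 = D_1/(1+r)^1 + D_2/(1+r)^2 + D_3/(1+r)^3 + D_4/(1+r)^4 + TV/(1+r)^4
    = 6117.82847 + 5950.36966 + 5787.49458 + 5629.07775 + 113014.56107 = 136499.33153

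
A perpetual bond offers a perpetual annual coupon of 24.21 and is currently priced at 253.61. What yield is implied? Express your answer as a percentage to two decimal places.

9.55%

P = C/r ⇒ r = C/P = 24.21/253.61 = 0.095462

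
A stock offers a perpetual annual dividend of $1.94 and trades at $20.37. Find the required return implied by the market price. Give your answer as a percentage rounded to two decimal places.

P = C/r ⇒ r = C/P = $1.94/$20.37 = 0.095238

9.52%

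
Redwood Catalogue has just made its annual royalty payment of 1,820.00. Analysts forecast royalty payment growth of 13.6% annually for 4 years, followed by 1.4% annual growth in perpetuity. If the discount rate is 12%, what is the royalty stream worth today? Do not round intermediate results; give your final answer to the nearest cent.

25970.32

D_1 = 2067.52000
D_2 = 2348.70272
D_3 = 2668.12629
D_4 = 3030.99147
Terminal value at year 4: TV = D_4×(1+g_2)/(r−g_2) = 3073.42535/0.106 = 28994.57873
P_0 = D_1/(1+r)^1 + D_2/(1+r)^2 + D_3/(1+r)^3 + D_4/(1+r)^4 + TV/(1+r)^4
    = 1846.00000 + 1872.37143 + 1899.11959 + 1926.24987 + 18426.57896 = 25970.31985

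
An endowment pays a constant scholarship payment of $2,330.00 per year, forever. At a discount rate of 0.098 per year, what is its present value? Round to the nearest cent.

Level perpetuity: PV = C / r = $2,330.00 / 0.098 = $23,775.51

$23775.51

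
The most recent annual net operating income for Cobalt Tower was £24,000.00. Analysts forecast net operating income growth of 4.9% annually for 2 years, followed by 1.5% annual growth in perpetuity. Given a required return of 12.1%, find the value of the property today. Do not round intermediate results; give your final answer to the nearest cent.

D_1 = 25176.00000
D_2 = 26409.62400
Terminal value at year 2: TV = D_2×(1+g_2)/(r−g_2) = 26805.76836/0.106 = 252884.60717
P_0 = D_1/(1+r)^1 + D_2/(1+r)^2 + TV/(1+r)^2
    = 22458.51918 + 21016.04516 + 201238.54559 = 244713.10993

£244713.11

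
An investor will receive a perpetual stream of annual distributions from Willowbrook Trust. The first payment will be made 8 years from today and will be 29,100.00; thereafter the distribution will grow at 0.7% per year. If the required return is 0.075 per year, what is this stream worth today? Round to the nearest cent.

Value at end of year 7: C₁ / (r − g) = 29,100.00 / (0.075 − 0.007) = 427,941.1765
Discount to today: PV = 427,941.1765 / (1 + 0.075)^7 = 427,941.1765 / 1.659049 = 257,943.64

257943.64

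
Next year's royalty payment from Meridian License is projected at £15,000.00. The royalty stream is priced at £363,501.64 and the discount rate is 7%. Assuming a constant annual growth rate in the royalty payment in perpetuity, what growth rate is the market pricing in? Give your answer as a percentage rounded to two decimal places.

P = D₁/(r−g) ⇒ g = r − D₁/P = 0.07 − £15,000.00/£363,501.64 = 0.028735

2.87%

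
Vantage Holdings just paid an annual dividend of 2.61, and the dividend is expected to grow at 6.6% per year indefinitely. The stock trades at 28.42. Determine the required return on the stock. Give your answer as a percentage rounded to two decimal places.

16.39%

D₁ = 2.61 × 1.066 = 2.7823
P = D₁/(r − g) ⇒ r = D₁/P + g = 2.7823/28.42 + 0.066 = 0.097898 + 0.066 = 0.163898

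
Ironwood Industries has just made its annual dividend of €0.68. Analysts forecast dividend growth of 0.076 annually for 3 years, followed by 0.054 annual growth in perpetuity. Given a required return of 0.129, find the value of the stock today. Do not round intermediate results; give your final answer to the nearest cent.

D_1 = 0.73168
D_2 = 0.78729
D_3 = 0.84712
Terminal value at year 3: TV = D_3×(1+g_2)/(r−g_2) = 0.89287/0.075 = 11.90488
P_0 = D_1/(1+r)^1 + D_2/(1+r)^2 + D_3/(1+r)^3 + TV/(1+r)^3
    = 0.64808 + 0.61765 + 0.58866 + 8.27262 = 10.12701

€10.13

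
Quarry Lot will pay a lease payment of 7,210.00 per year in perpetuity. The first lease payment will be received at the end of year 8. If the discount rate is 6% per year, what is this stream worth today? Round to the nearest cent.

Value at end of year 7: C / r = 7,210.00 / 0.06 = 120,166.6667
Discount to today: PV = 120,166.6667 / (1 + 0.06)^7 = 120,166.6667 / 1.503630 = 79,917.70

79917.70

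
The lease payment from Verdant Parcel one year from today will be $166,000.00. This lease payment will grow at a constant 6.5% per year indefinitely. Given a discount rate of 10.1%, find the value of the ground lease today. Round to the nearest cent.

Growing perpetuity: P = D₁ / (r − g) = $166,000.0000 / (0.101 − 0.065) = $4,611,111.11

$4611111.11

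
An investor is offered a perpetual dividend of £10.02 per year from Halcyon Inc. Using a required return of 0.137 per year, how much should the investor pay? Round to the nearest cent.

£73.14

Level perpetuity: PV = C / r = £10.02 / 0.137 = £73.14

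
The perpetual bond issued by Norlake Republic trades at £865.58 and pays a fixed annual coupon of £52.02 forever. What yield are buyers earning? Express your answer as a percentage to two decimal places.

P = C/r ⇒ r = C/P = £52.02/£865.58 = 0.060098

6.01%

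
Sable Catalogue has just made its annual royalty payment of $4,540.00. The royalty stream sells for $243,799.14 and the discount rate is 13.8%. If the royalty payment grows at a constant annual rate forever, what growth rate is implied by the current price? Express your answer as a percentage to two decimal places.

P = D₀(1+g)/(r−g) ⇒ P(r−g) = D₀(1+g) ⇒ g(P+D₀) = P·r − D₀
g = (P·r − D₀)/(P + D₀) = ($243,799.14×0.138 − $4,540.00) / ($243,799.14 + $4,540.00) = 0.117196

11.72%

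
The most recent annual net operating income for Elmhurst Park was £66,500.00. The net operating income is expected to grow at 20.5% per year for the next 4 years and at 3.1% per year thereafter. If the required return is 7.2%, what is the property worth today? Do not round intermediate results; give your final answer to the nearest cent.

£3029110.20

D_1 = 80132.50000
D_2 = 96559.66250
D_3 = 116354.39331
D_4 = 140207.04394
Terminal value at year 4: TV = D_4×(1+g_2)/(r−g_2) = 144553.46230/0.041 = 3525694.20253
P_0 = D_1/(1+r)^1 + D_2/(1+r)^2 + D_3/(1+r)^3 + D_4/(1+r)^4 + TV/(1+r)^4
    = 74750.46642 + 84024.54481 + 94449.23180 + 106167.28015 + 2669718.67894 = 3029110.20212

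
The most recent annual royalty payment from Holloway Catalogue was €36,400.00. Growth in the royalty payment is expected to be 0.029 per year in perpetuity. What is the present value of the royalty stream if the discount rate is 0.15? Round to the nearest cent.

€309550.41

D₁ = D₀ × (1 + g) = €36,400.00 × 1.029 = €37,455.6000
Growing perpetuity: P = D₁ / (r − g) = €37,455.6000 / (0.15 − 0.029) = €309,550.41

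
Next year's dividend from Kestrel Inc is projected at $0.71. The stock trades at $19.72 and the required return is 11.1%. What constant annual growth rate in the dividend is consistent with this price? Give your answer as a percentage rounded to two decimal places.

P = D₁/(r−g) ⇒ g = r − D₁/P = 0.111 − $0.71/$19.72 = 0.074996

7.50%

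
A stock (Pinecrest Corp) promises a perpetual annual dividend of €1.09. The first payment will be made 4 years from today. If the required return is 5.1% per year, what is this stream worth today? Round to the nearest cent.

Value at end of year 3: C / r = €1.09 / 0.051 = €21.3725
Discount to today: PV = €21.3725 / (1 + 0.051)^3 = €21.3725 / 1.160936 = €18.41

€18.41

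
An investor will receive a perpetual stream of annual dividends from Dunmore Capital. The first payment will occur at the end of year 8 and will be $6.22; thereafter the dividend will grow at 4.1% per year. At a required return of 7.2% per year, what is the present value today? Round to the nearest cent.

Value at end of year 7: C₁ / (r − g) = $6.22 / (0.072 − 0.041) = $200.6452
Discount to today: PV = $200.6452 / (1 + 0.072)^7 = $200.6452 / 1.626910 = $123.33

$123.33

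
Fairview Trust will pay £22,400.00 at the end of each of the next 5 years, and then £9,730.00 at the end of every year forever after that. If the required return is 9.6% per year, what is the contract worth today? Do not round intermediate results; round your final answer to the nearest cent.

PV of 5-year annuity: £22,400.00 × [1 − (1+0.096)^−5] / 0.096 = 85788.49715
Perpetuity value at year 5: £9,730.00 / 0.096 = 101354.16667
PV of perpetuity: 101354.16667 / (1+0.096)^5 = 64089.78822
Total PV = 85788.49715 + 64089.78822 = 149878.28536

£149878.29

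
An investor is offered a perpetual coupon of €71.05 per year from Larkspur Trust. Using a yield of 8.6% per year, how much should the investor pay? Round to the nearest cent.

Level perpetuity: PV = C / r = €71.05 / 0.086 = €826.16

€826.16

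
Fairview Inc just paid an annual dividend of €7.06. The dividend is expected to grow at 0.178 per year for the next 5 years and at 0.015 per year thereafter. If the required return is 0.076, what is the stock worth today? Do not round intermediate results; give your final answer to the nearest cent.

€231.46

D_1 = 8.31668
D_2 = 9.79705
D_3 = 11.54092
D_4 = 13.59521
D_5 = 16.01516
Terminal value at year 5: TV = D_5×(1+g_2)/(r−g_2) = 16.25538/0.061 = 266.48168
P_0 = D_1/(1+r)^1 + D_2/(1+r)^2 + D_3/(1+r)^3 + D_4/(1+r)^4 + D_5/(1+r)^5 + TV/(1+r)^5
    = 7.72926 + 8.46196 + 9.26411 + 10.14231 + 11.10375 + 184.75917 = 231.46055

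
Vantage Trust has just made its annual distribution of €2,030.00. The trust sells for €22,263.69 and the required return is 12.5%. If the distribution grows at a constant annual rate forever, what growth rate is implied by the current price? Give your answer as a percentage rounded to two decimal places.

3.10%

P = D₀(1+g)/(r−g) ⇒ P(r−g) = D₀(1+g) ⇒ g(P+D₀) = P·r − D₀
g = (P·r − D₀)/(P + D₀) = (€22,263.69×0.125 − €2,030.00) / (€22,263.69 + €2,030.00) = 0.030994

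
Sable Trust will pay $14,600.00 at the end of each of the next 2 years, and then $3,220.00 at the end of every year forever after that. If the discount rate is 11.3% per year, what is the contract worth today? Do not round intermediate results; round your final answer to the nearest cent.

$47906.73

PV of 2-year annuity: $14,600.00 × [1 − (1+0.113)^−2] / 0.113 = 24903.59381
Perpetuity value at year 2: $3,220.00 / 0.113 = 28495.57522
PV of perpetuity: 28495.57522 / (1+0.113)^2 = 23003.13878
Total PV = 24903.59381 + 23003.13878 = 47906.73259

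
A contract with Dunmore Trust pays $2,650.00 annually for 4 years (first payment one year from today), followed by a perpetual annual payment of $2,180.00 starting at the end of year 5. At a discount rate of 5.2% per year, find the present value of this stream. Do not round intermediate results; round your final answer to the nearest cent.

$43581.96

PV of 4-year annuity: $2,650.00 × [1 − (1+0.052)^−4] / 0.052 = 9353.27689
Perpetuity value at year 4: $2,180.00 / 0.052 = 41923.07692
PV of perpetuity: 41923.07692 / (1+0.052)^4 = 34228.68311
Total PV = 9353.27689 + 34228.68311 = 43581.95999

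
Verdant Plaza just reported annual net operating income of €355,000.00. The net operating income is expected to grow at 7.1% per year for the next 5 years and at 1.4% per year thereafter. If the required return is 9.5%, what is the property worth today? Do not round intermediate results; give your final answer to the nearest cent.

€5639581.21

D_1 = 380205.00000
D_2 = 407199.55500
D_3 = 436110.72340
D_4 = 467074.58477
D_5 = 500236.88029
Terminal value at year 5: TV = D_5×(1+g_2)/(r−g_2) = 507240.19661/0.081 = 6262224.64950
P_0 = D_1/(1+r)^1 + D_2/(1+r)^2 + D_3/(1+r)^3 + D_4/(1+r)^4 + D_5/(1+r)^5 + TV/(1+r)^5
    = 347219.17808 + 339608.89473 + 332165.41210 + 324885.07430 + 317764.30555 + 3977938.34357 = 5639581.20834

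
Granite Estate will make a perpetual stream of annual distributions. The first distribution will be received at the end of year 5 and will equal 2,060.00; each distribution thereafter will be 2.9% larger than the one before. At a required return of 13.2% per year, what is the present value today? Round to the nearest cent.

12179.92

Value at end of year 4: C₁ / (r − g) = 2,060.00 / (0.132 − 0.029) = 20,000.0000
Discount to today: PV = 20,000.0000 / (1 + 0.132)^4 = 20,000.0000 / 1.642047 = 12,179.92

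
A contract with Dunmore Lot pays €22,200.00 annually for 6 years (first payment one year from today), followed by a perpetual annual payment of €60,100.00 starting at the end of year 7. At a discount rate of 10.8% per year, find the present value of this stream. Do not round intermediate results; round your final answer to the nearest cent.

€395216.06

PV of 6-year annuity: €22,200.00 × [1 − (1+0.108)^−6] / 0.108 = 94461.54211
Perpetuity value at year 6: €60,100.00 / 0.108 = 556481.48148
PV of perpetuity: 556481.48148 / (1+0.108)^6 = 300754.51387
Total PV = 94461.54211 + 300754.51387 = 395216.05598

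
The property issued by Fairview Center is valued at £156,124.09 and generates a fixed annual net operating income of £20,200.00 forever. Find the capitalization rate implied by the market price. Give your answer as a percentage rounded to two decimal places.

12.94%

P = C/r ⇒ r = C/P = £20,200.00/£156,124.09 = 0.129384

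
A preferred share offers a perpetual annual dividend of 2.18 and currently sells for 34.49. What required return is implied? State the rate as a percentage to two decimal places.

P = C/r ⇒ r = C/P = 2.18/34.49 = 0.063207

6.32%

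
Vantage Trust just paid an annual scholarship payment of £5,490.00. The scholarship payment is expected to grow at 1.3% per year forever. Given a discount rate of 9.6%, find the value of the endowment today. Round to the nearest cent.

D₁ = D₀ × (1 + g) = £5,490.00 × 1.013 = £5,561.3700
Growing perpetuity: P = D₁ / (r − g) = £5,561.3700 / (0.096 − 0.013) = £67,004.46

£67004.46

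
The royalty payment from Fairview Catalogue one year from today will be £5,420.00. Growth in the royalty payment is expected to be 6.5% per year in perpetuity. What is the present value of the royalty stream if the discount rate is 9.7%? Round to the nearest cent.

£169375.00

Growing perpetuity: P = D₁ / (r − g) = £5,420.0000 / (0.097 − 0.065) = £169,375.00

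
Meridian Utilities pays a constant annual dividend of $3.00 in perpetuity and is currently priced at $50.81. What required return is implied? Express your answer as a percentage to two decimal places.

5.90%

P = C/r ⇒ r = C/P = $3.00/$50.81 = 0.059043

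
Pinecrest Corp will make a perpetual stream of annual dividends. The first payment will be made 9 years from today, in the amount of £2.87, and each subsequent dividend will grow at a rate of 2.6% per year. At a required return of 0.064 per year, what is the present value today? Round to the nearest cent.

£45.98

Value at end of year 8: C₁ / (r − g) = £2.87 / (0.064 − 0.026) = £75.5263
Discount to today: PV = £75.5263 / (1 + 0.064)^8 = £75.5263 / 1.642605 = £45.98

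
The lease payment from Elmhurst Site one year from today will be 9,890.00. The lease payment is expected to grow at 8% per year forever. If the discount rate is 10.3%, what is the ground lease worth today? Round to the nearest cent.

Growing perpetuity: P = D₁ / (r − g) = 9,890.0000 / (0.103 − 0.08) = 430,000.00

430000.00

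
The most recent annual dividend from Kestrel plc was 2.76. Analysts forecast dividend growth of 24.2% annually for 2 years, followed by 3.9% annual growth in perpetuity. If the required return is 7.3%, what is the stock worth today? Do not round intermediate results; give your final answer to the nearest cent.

D_1 = 3.42792
D_2 = 4.25748
Terminal value at year 2: TV = D_2×(1+g_2)/(r−g_2) = 4.42352/0.034 = 130.10348
P_0 = D_1/(1+r)^1 + D_2/(1+r)^2 + TV/(1+r)^2
    = 3.19471 + 3.69788 + 113.00287 = 119.89545

119.90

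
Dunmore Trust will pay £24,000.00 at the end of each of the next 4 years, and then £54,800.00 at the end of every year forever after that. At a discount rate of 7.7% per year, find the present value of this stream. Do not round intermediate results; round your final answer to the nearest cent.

£608989.86

PV of 4-year annuity: £24,000.00 × [1 − (1+0.077)^−4] / 0.077 = 80024.76372
Perpetuity value at year 4: £54,800.00 / 0.077 = 711688.31169
PV of perpetuity: 711688.31169 / (1+0.077)^4 = 528965.10118
Total PV = 80024.76372 + 528965.10118 = 608989.86491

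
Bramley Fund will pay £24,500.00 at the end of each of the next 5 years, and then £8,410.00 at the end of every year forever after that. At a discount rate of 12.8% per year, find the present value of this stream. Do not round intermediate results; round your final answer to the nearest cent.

£122572.64

PV of 5-year annuity: £24,500.00 × [1 − (1+0.128)^−5] / 0.128 = 86594.34453
Perpetuity value at year 5: £8,410.00 / 0.128 = 65703.12500
PV of perpetuity: 65703.12500 / (1+0.128)^5 = 35978.29082
Total PV = 86594.34453 + 35978.29082 = 122572.63535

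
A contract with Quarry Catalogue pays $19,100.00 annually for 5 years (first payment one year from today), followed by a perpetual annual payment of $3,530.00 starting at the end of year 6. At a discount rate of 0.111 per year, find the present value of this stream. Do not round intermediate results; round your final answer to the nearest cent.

$89202.45

PV of 5-year annuity: $19,100.00 × [1 − (1+0.111)^−5] / 0.111 = 70414.41557
Perpetuity value at year 5: $3,530.00 / 0.111 = 31801.80180
PV of perpetuity: 31801.80180 / (1+0.111)^5 = 18788.03809
Total PV = 70414.41557 + 18788.03809 = 89202.45366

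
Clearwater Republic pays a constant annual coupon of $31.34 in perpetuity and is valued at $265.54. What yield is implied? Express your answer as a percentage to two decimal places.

11.80%

P = C/r ⇒ r = C/P = $31.34/$265.54 = 0.118024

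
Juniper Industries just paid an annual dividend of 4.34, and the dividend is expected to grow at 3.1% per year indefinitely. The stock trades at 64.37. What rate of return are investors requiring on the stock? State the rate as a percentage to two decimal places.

10.05%

D₁ = 4.34 × 1.031 = 4.4745
P = D₁/(r − g) ⇒ r = D₁/P + g = 4.4745/64.37 + 0.031 = 0.069513 + 0.031 = 0.100513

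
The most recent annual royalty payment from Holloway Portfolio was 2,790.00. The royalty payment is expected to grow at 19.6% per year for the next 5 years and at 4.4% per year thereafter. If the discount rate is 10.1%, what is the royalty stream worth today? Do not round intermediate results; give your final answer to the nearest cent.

95298.90

D_1 = 3336.84000
D_2 = 3990.86064
D_3 = 4773.06933
D_4 = 5708.59091
D_5 = 6827.47473
Terminal value at year 5: TV = D_5×(1+g_2)/(r−g_2) = 7127.88362/0.057 = 125050.58983
P_0 = D_1/(1+r)^1 + D_2/(1+r)^2 + D_3/(1+r)^3 + D_4/(1+r)^4 + D_5/(1+r)^5 + TV/(1+r)^5
    = 3030.73569 + 3292.24332 + 3576.31517 + 3884.89823 + 4220.10743 + 77294.59922 = 95298.89906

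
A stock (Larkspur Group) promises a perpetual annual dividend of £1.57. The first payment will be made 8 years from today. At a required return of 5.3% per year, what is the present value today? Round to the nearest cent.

£20.64

Value at end of year 7: C / r = £1.57 / 0.053 = £29.6226
Discount to today: PV = £29.6226 / (1 + 0.053)^7 = £29.6226 / 1.435485 = £20.64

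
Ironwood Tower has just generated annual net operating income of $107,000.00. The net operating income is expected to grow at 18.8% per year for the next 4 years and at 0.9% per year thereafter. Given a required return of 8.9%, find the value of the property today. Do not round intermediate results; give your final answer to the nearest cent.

$2445870.47

D_1 = 127116.00000
D_2 = 151013.80800
D_3 = 179404.40390
D_4 = 213132.43184
Terminal value at year 4: TV = D_4×(1+g_2)/(r−g_2) = 215050.62372/0.08 = 2688132.79656
P_0 = D_1/(1+r)^1 + D_2/(1+r)^2 + D_3/(1+r)^3 + D_4/(1+r)^4 + TV/(1+r)^4
    = 116727.27273 + 127338.84298 + 138915.10143 + 151543.74701 + 1911345.50919 = 2445870.47333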